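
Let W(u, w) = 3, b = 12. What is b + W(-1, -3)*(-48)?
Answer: -132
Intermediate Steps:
b + W(-1, -3)*(-48) = 12 + 3*(-48) = 12 - 144 = -132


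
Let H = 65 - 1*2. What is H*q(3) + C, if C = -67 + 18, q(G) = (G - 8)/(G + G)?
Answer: -203/2 ≈ -101.50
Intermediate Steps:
q(G) = (-8 + G)/(2*G) (q(G) = (-8 + G)/((2*G)) = (-8 + G)*(1/(2*G)) = (-8 + G)/(2*G))
C = -49
H = 63 (H = 65 - 2 = 63)
H*q(3) + C = 63*((½)*(-8 + 3)/3) - 49 = 63*((½)*(⅓)*(-5)) - 49 = 63*(-⅚) - 49 = -105/2 - 49 = -203/2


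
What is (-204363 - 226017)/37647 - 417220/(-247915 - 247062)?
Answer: -21924568880/2070488791 ≈ -10.589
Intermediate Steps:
(-204363 - 226017)/37647 - 417220/(-247915 - 247062) = -430380*1/37647 - 417220/(-494977) = -47820/4183 - 417220*(-1/494977) = -47820/4183 + 417220/494977 = -21924568880/2070488791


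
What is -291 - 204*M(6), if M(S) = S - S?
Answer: -291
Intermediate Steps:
M(S) = 0
-291 - 204*M(6) = -291 - 204*0 = -291 + 0 = -291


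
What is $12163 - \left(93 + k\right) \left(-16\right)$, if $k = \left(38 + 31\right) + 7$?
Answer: $14867$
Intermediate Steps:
$k = 76$ ($k = 69 + 7 = 76$)
$12163 - \left(93 + k\right) \left(-16\right) = 12163 - \left(93 + 76\right) \left(-16\right) = 12163 - 169 \left(-16\right) = 12163 - -2704 = 12163 + 2704 = 14867$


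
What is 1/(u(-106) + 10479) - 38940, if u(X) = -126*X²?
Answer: -54720707581/1405257 ≈ -38940.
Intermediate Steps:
1/(u(-106) + 10479) - 38940 = 1/(-126*(-106)² + 10479) - 38940 = 1/(-126*11236 + 10479) - 38940 = 1/(-1415736 + 10479) - 38940 = 1/(-1405257) - 38940 = -1/1405257 - 38940 = -54720707581/1405257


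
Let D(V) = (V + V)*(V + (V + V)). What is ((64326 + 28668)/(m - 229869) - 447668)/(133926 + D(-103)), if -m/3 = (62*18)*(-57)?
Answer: -2912319673/1285356690 ≈ -2.2658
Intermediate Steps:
m = 190836 (m = -3*62*18*(-57) = -3348*(-57) = -3*(-63612) = 190836)
D(V) = 6*V**2 (D(V) = (2*V)*(V + 2*V) = (2*V)*(3*V) = 6*V**2)
((64326 + 28668)/(m - 229869) - 447668)/(133926 + D(-103)) = ((64326 + 28668)/(190836 - 229869) - 447668)/(133926 + 6*(-103)**2) = (92994/(-39033) - 447668)/(133926 + 6*10609) = (92994*(-1/39033) - 447668)/(133926 + 63654) = (-30998/13011 - 447668)/197580 = -5824639346/13011*1/197580 = -2912319673/1285356690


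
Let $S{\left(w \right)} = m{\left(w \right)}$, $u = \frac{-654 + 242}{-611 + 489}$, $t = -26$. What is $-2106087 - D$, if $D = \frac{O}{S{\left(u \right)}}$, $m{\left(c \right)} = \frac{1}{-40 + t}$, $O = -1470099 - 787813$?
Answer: $-151128279$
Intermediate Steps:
$O = -2257912$ ($O = -1470099 - 787813 = -2257912$)
$u = \frac{206}{61}$ ($u = - \frac{412}{-122} = \left(-412\right) \left(- \frac{1}{122}\right) = \frac{206}{61} \approx 3.377$)
$m{\left(c \right)} = - \frac{1}{66}$ ($m{\left(c \right)} = \frac{1}{-40 - 26} = \frac{1}{-66} = - \frac{1}{66}$)
$S{\left(w \right)} = - \frac{1}{66}$
$D = 149022192$ ($D = - \frac{2257912}{- \frac{1}{66}} = \left(-2257912\right) \left(-66\right) = 149022192$)
$-2106087 - D = -2106087 - 149022192 = -151128279$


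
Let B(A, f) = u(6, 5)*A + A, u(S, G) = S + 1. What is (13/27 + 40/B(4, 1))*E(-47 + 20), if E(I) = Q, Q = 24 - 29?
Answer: -935/108 ≈ -8.6574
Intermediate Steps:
u(S, G) = 1 + S
Q = -5
E(I) = -5
B(A, f) = 8*A (B(A, f) = (1 + 6)*A + A = 7*A + A = 8*A)
(13/27 + 40/B(4, 1))*E(-47 + 20) = (13/27 + 40/((8*4)))*(-5) = (13*(1/27) + 40/32)*(-5) = (13/27 + 40*(1/32))*(-5) = (13/27 + 5/4)*(-5) = (187/108)*(-5) = -935/108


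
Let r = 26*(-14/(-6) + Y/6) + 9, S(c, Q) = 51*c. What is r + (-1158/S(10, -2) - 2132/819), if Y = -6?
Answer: 207736/5355 ≈ 38.793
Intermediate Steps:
r = 131/3 (r = 26*(-14/(-6) - 6/6) + 9 = 26*(-14*(-⅙) - 6*⅙) + 9 = 26*(7/3 - 1) + 9 = 26*(4/3) + 9 = 104/3 + 9 = 131/3 ≈ 43.667)
r + (-1158/S(10, -2) - 2132/819) = 131/3 + (-1158/(51*10) - 2132/819) = 131/3 + (-1158/510 - 2132*1/819) = 131/3 + (-1158*1/510 - 164/63) = 131/3 + (-193/85 - 164/63) = 131/3 - 26099/5355 = 207736/5355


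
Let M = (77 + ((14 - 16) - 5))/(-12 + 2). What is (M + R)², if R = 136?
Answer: 16641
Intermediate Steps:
M = -7 (M = (77 + (-2 - 5))/(-10) = (77 - 7)*(-⅒) = 70*(-⅒) = -7)
(M + R)² = (-7 + 136)² = 129² = 16641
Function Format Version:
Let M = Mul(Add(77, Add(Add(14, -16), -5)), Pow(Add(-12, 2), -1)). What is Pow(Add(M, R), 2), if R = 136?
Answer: 16641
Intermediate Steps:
M = -7 (M = Mul(Add(77, Add(-2, -5)), Pow(-10, -1)) = Mul(Add(77, -7), Rational(-1, 10)) = Mul(70, Rational(-1, 10)) = -7)
Pow(Add(M, R), 2) = Pow(Add(-7, 136), 2) = Pow(129, 2) = 16641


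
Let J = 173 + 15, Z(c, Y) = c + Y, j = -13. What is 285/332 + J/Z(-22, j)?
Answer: -52441/11620 ≈ -4.5130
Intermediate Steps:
Z(c, Y) = Y + c
J = 188
285/332 + J/Z(-22, j) = 285/332 + 188/(-13 - 22) = 285*(1/332) + 188/(-35) = 285/332 + 188*(-1/35) = 285/332 - 188/35 = -52441/11620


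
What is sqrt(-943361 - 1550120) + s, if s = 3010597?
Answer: 3010597 + I*sqrt(2493481) ≈ 3.0106e+6 + 1579.1*I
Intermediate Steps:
sqrt(-943361 - 1550120) + s = sqrt(-943361 - 1550120) + 3010597 = sqrt(-2493481) + 3010597 = I*sqrt(2493481) + 3010597 = 3010597 + I*sqrt(2493481)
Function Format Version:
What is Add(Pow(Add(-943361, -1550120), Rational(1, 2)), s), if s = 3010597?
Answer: Add(3010597, Mul(I, Pow(2493481, Rational(1, 2)))) ≈ Add(3.0106e+6, Mul(1579.1, I))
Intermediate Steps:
Add(Pow(Add(-943361, -1550120), Rational(1, 2)), s) = Add(Pow(Add(-943361, -1550120), Rational(1, 2)), 3010597) = Add(Pow(-2493481, Rational(1, 2)), 3010597) = Add(Mul(I, Pow(2493481, Rational(1, 2))), 3010597) = Add(3010597, Mul(I, Pow(2493481, Rational(1, 2))))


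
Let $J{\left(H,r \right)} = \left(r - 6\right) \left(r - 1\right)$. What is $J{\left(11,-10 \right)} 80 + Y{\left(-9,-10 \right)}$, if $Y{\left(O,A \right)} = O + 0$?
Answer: $14071$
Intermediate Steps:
$Y{\left(O,A \right)} = O$
$J{\left(H,r \right)} = \left(-1 + r\right) \left(-6 + r\right)$ ($J{\left(H,r \right)} = \left(-6 + r\right) \left(-1 + r\right) = \left(-1 + r\right) \left(-6 + r\right)$)
$J{\left(11,-10 \right)} 80 + Y{\left(-9,-10 \right)} = \left(6 + \left(-10\right)^{2} - -70\right) 80 - 9 = \left(6 + 100 + 70\right) 80 - 9 = 176 \cdot 80 - 9 = 14080 - 9 = 14071$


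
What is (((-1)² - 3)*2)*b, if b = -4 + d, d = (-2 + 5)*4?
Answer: -32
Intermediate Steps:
d = 12 (d = 3*4 = 12)
b = 8 (b = -4 + 12 = 8)
(((-1)² - 3)*2)*b = (((-1)² - 3)*2)*8 = ((1 - 3)*2)*8 = -2*2*8 = -4*8 = -32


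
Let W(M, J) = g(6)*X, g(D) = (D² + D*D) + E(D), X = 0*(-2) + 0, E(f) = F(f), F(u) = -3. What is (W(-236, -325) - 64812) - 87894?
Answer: -152706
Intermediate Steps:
E(f) = -3
X = 0 (X = 0 + 0 = 0)
g(D) = -3 + 2*D² (g(D) = (D² + D*D) - 3 = (D² + D²) - 3 = 2*D² - 3 = -3 + 2*D²)
W(M, J) = 0 (W(M, J) = (-3 + 2*6²)*0 = (-3 + 2*36)*0 = (-3 + 72)*0 = 69*0 = 0)
(W(-236, -325) - 64812) - 87894 = (0 - 64812) - 87894 = -64812 - 87894 = -152706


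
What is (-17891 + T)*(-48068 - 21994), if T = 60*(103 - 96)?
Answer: 1224053202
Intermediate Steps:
T = 420 (T = 60*7 = 420)
(-17891 + T)*(-48068 - 21994) = (-17891 + 420)*(-48068 - 21994) = -17471*(-70062) = 1224053202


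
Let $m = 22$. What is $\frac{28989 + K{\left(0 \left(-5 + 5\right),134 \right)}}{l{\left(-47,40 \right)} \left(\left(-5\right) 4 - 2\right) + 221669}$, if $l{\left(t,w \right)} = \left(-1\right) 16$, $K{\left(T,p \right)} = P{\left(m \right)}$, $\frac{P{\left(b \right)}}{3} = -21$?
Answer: $\frac{3214}{24669} \approx 0.13029$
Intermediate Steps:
$P{\left(b \right)} = -63$ ($P{\left(b \right)} = 3 \left(-21\right) = -63$)
$K{\left(T,p \right)} = -63$
$l{\left(t,w \right)} = -16$
$\frac{28989 + K{\left(0 \left(-5 + 5\right),134 \right)}}{l{\left(-47,40 \right)} \left(\left(-5\right) 4 - 2\right) + 221669} = \frac{28989 - 63}{- 16 \left(\left(-5\right) 4 - 2\right) + 221669} = \frac{28926}{- 16 \left(-20 - 2\right) + 221669} = \frac{28926}{\left(-16\right) \left(-22\right) + 221669} = \frac{28926}{352 + 221669} = \frac{28926}{222021} = 28926 \cdot \frac{1}{222021} = \frac{3214}{24669}$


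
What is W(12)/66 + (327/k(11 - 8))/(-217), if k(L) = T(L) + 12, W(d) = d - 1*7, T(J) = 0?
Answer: -1427/28644 ≈ -0.049818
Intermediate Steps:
W(d) = -7 + d (W(d) = d - 7 = -7 + d)
k(L) = 12 (k(L) = 0 + 12 = 12)
W(12)/66 + (327/k(11 - 8))/(-217) = (-7 + 12)/66 + (327/12)/(-217) = 5*(1/66) + (327*(1/12))*(-1/217) = 5/66 + (109/4)*(-1/217) = 5/66 - 109/868 = -1427/28644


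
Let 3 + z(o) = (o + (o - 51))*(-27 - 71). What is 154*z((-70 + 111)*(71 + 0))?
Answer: -87096394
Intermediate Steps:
z(o) = 4995 - 196*o (z(o) = -3 + (o + (o - 51))*(-27 - 71) = -3 + (o + (-51 + o))*(-98) = -3 + (-51 + 2*o)*(-98) = -3 + (4998 - 196*o) = 4995 - 196*o)
154*z((-70 + 111)*(71 + 0)) = 154*(4995 - 196*(-70 + 111)*(71 + 0)) = 154*(4995 - 8036*71) = 154*(4995 - 196*2911) = 154*(4995 - 570556) = 154*(-565561) = -87096394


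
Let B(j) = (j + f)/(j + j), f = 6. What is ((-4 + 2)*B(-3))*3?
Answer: 3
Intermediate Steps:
B(j) = (6 + j)/(2*j) (B(j) = (j + 6)/(j + j) = (6 + j)/((2*j)) = (6 + j)*(1/(2*j)) = (6 + j)/(2*j))
((-4 + 2)*B(-3))*3 = ((-4 + 2)*((1/2)*(6 - 3)/(-3)))*3 = -(-1)*3/3*3 = -2*(-1/2)*3 = 1*3 = 3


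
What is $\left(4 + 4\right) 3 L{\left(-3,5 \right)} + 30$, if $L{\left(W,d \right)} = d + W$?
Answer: $78$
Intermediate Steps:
$L{\left(W,d \right)} = W + d$
$\left(4 + 4\right) 3 L{\left(-3,5 \right)} + 30 = \left(4 + 4\right) 3 \left(-3 + 5\right) + 30 = 8 \cdot 3 \cdot 2 + 30 = 24 \cdot 2 + 30 = 48 + 30 = 78$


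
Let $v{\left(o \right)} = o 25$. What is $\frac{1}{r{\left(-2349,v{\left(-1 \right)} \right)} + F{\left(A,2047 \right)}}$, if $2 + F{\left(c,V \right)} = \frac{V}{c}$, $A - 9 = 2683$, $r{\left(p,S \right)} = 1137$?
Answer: $\frac{2692}{3057467} \approx 0.00088047$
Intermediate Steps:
$v{\left(o \right)} = 25 o$
$A = 2692$ ($A = 9 + 2683 = 2692$)
$F{\left(c,V \right)} = -2 + \frac{V}{c}$
$\frac{1}{r{\left(-2349,v{\left(-1 \right)} \right)} + F{\left(A,2047 \right)}} = \frac{1}{1137 - \left(2 - \frac{2047}{2692}\right)} = \frac{1}{1137 + \left(-2 + 2047 \cdot \frac{1}{2692}\right)} = \frac{1}{1137 + \left(-2 + \frac{2047}{2692}\right)} = \frac{1}{1137 - \frac{3337}{2692}} = \frac{1}{\frac{3057467}{2692}} = \frac{2692}{3057467}$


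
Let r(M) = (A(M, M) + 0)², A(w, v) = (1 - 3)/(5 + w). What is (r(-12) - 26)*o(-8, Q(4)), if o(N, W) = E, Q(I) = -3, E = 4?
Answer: -5080/49 ≈ -103.67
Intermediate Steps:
o(N, W) = 4
A(w, v) = -2/(5 + w)
r(M) = 4/(5 + M)² (r(M) = (-2/(5 + M) + 0)² = (-2/(5 + M))² = 4/(5 + M)²)
(r(-12) - 26)*o(-8, Q(4)) = (4/(5 - 12)² - 26)*4 = (4/(-7)² - 26)*4 = (4*(1/49) - 26)*4 = (4/49 - 26)*4 = -1270/49*4 = -5080/49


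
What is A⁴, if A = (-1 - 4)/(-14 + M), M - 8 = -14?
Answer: 1/256 ≈ 0.0039063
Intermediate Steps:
M = -6 (M = 8 - 14 = -6)
A = ¼ (A = (-1 - 4)/(-14 - 6) = -5/(-20) = -5*(-1/20) = ¼ ≈ 0.25000)
A⁴ = (¼)⁴ = 1/256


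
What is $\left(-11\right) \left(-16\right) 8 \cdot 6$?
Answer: $8448$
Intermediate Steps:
$\left(-11\right) \left(-16\right) 8 \cdot 6 = 176 \cdot 48 = 8448$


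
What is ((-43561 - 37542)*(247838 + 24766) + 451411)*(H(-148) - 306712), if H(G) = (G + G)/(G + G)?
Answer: 6780935724725511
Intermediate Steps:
H(G) = 1 (H(G) = (2*G)/((2*G)) = (2*G)*(1/(2*G)) = 1)
((-43561 - 37542)*(247838 + 24766) + 451411)*(H(-148) - 306712) = ((-43561 - 37542)*(247838 + 24766) + 451411)*(1 - 306712) = (-81103*272604 + 451411)*(-306711) = (-22109002212 + 451411)*(-306711) = -22108550801*(-306711) = 6780935724725511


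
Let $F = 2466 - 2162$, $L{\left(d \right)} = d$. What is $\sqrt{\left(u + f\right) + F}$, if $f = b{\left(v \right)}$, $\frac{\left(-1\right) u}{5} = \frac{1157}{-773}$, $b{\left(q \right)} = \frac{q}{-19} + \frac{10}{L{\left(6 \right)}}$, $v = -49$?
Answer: $\frac{\sqrt{612948212655}}{44061} \approx 17.769$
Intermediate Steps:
$F = 304$ ($F = 2466 - 2162 = 304$)
$b{\left(q \right)} = \frac{5}{3} - \frac{q}{19}$ ($b{\left(q \right)} = \frac{q}{-19} + \frac{10}{6} = q \left(- \frac{1}{19}\right) + 10 \cdot \frac{1}{6} = - \frac{q}{19} + \frac{5}{3} = \frac{5}{3} - \frac{q}{19}$)
$u = \frac{5785}{773}$ ($u = - 5 \frac{1157}{-773} = - 5 \cdot 1157 \left(- \frac{1}{773}\right) = \left(-5\right) \left(- \frac{1157}{773}\right) = \frac{5785}{773} \approx 7.4838$)
$f = \frac{242}{57}$ ($f = \frac{5}{3} - - \frac{49}{19} = \frac{5}{3} + \frac{49}{19} = \frac{242}{57} \approx 4.2456$)
$\sqrt{\left(u + f\right) + F} = \sqrt{\left(\frac{5785}{773} + \frac{242}{57}\right) + 304} = \sqrt{\frac{516811}{44061} + 304} = \sqrt{\frac{13911355}{44061}} = \frac{\sqrt{612948212655}}{44061}$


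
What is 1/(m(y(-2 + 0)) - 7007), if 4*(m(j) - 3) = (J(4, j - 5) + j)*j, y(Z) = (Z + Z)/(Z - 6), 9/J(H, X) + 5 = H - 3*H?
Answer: -208/1456837 ≈ -0.00014278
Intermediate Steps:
J(H, X) = 9/(-5 - 2*H) (J(H, X) = 9/(-5 + (H - 3*H)) = 9/(-5 - 2*H))
y(Z) = 2*Z/(-6 + Z) (y(Z) = (2*Z)/(-6 + Z) = 2*Z/(-6 + Z))
m(j) = 3 + j*(-9/13 + j)/4 (m(j) = 3 + ((-9/(5 + 2*4) + j)*j)/4 = 3 + ((-9/(5 + 8) + j)*j)/4 = 3 + ((-9/13 + j)*j)/4 = 3 + (j*(-9/13 + j))/4 = 3 + j*(-9/13 + j)/4)
1/(m(y(-2 + 0)) - 7007) = 1/((3 - 9*(-2 + 0)/(26*(-6 + (-2 + 0))) + (2*(-2 + 0)/(-6 + (-2 + 0)))**2/4) - 7007) = 1/((3 - 9*(-2)/(26*(-6 - 2)) + (2*(-2)/(-6 - 2))**2/4) - 7007) = 1/((3 - 9*(-2)/(26*(-8)) + (2*(-2)/(-8))**2/4) - 7007) = 1/((3 - 9*(-2)*(-1)/(26*8) + (2*(-2)*(-1/8))**2/4) - 7007) = 1/((3 - 9/52*1/2 + (1/2)**2/4) - 7007) = 1/((3 - 9/104 + (1/4)*(1/4)) - 7007) = 1/((3 - 9/104 + 1/16) - 7007) = 1/(619/208 - 7007) = 1/(-1456837/208) = -208/1456837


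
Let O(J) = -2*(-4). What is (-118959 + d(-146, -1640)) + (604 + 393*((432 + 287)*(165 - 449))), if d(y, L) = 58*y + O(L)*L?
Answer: -80388971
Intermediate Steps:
O(J) = 8
d(y, L) = 8*L + 58*y (d(y, L) = 58*y + 8*L = 8*L + 58*y)
(-118959 + d(-146, -1640)) + (604 + 393*((432 + 287)*(165 - 449))) = (-118959 + (8*(-1640) + 58*(-146))) + (604 + 393*((432 + 287)*(165 - 449))) = (-118959 + (-13120 - 8468)) + (604 + 393*(719*(-284))) = (-118959 - 21588) + (604 + 393*(-204196)) = -140547 + (604 - 80249028) = -140547 - 80248424 = -80388971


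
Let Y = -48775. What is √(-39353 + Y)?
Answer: 72*I*√17 ≈ 296.86*I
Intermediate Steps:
√(-39353 + Y) = √(-39353 - 48775) = √(-88128) = 72*I*√17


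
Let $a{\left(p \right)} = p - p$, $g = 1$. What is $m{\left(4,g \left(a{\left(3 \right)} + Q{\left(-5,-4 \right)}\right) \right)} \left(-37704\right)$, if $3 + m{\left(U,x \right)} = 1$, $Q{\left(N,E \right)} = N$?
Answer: $75408$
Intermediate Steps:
$a{\left(p \right)} = 0$
$m{\left(U,x \right)} = -2$ ($m{\left(U,x \right)} = -3 + 1 = -2$)
$m{\left(4,g \left(a{\left(3 \right)} + Q{\left(-5,-4 \right)}\right) \right)} \left(-37704\right) = \left(-2\right) \left(-37704\right) = 75408$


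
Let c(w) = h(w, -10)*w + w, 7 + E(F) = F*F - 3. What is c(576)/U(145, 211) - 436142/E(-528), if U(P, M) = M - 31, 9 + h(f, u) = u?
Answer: -41233811/696935 ≈ -59.164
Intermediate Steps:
E(F) = -10 + F² (E(F) = -7 + (F*F - 3) = -7 + (F² - 3) = -7 + (-3 + F²) = -10 + F²)
h(f, u) = -9 + u
c(w) = -18*w (c(w) = (-9 - 10)*w + w = -19*w + w = -18*w)
U(P, M) = -31 + M
c(576)/U(145, 211) - 436142/E(-528) = (-18*576)/(-31 + 211) - 436142/(-10 + (-528)²) = -10368/180 - 436142/(-10 + 278784) = -10368*1/180 - 436142/278774 = -288/5 - 436142*1/278774 = -288/5 - 218071/139387 = -41233811/696935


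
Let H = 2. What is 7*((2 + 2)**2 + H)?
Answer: 126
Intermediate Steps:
7*((2 + 2)**2 + H) = 7*((2 + 2)**2 + 2) = 7*(4**2 + 2) = 7*(16 + 2) = 7*18 = 126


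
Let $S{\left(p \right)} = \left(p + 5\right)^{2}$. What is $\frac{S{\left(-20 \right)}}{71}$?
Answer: $\frac{225}{71} \approx 3.169$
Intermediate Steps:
$S{\left(p \right)} = \left(5 + p\right)^{2}$
$\frac{S{\left(-20 \right)}}{71} = \frac{\left(5 - 20\right)^{2}}{71} = \frac{\left(-15\right)^{2}}{71} = \frac{1}{71} \cdot 225 = \frac{225}{71}$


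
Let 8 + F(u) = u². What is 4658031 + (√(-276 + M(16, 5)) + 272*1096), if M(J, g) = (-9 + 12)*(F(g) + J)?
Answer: 4956143 + I*√177 ≈ 4.9561e+6 + 13.304*I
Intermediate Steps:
F(u) = -8 + u²
M(J, g) = -24 + 3*J + 3*g² (M(J, g) = (-9 + 12)*((-8 + g²) + J) = 3*(-8 + J + g²) = -24 + 3*J + 3*g²)
4658031 + (√(-276 + M(16, 5)) + 272*1096) = 4658031 + (√(-276 + (-24 + 3*16 + 3*5²)) + 272*1096) = 4658031 + (√(-276 + (-24 + 48 + 3*25)) + 298112) = 4658031 + (√(-276 + (-24 + 48 + 75)) + 298112) = 4658031 + (√(-276 + 99) + 298112) = 4658031 + (√(-177) + 298112) = 4658031 + (I*√177 + 298112) = 4658031 + (298112 + I*√177) = 4956143 + I*√177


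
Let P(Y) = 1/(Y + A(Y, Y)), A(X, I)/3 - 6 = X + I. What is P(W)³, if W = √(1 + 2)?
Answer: 510/205379 - 2611*√3/1848411 ≈ 3.6580e-5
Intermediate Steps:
A(X, I) = 18 + 3*I + 3*X (A(X, I) = 18 + 3*(X + I) = 18 + 3*(I + X) = 18 + (3*I + 3*X) = 18 + 3*I + 3*X)
W = √3 ≈ 1.7320
P(Y) = 1/(18 + 7*Y) (P(Y) = 1/(Y + (18 + 3*Y + 3*Y)) = 1/(Y + (18 + 6*Y)) = 1/(18 + 7*Y))
P(W)³ = (1/(18 + 7*√3))³ = (18 + 7*√3)⁻³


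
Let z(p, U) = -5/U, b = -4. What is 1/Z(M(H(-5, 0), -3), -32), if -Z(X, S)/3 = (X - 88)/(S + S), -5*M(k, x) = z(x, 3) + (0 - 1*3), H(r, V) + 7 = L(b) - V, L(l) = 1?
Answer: -160/653 ≈ -0.24502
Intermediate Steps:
H(r, V) = -6 - V (H(r, V) = -7 + (1 - V) = -6 - V)
M(k, x) = 14/15 (M(k, x) = -(-5/3 + (0 - 1*3))/5 = -(-5*1/3 + (0 - 3))/5 = -(-5/3 - 3)/5 = -1/5*(-14/3) = 14/15)
Z(X, S) = -3*(-88 + X)/(2*S) (Z(X, S) = -3*(X - 88)/(S + S) = -3*(-88 + X)/(2*S))
1/Z(M(H(-5, 0), -3), -32) = 1/((3/2)*(88 - 1*14/15)/(-32)) = 1/((3/2)*(-1/32)*(88 - 14/15)) = 1/((3/2)*(-1/32)*(1306/15)) = 1/(-653/160) = -160/653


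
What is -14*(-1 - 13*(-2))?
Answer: -350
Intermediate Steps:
-14*(-1 - 13*(-2)) = -14*(-1 + 26) = -14*25 = -350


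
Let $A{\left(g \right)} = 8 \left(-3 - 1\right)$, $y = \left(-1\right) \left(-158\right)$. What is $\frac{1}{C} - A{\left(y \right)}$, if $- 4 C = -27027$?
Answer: $\frac{864868}{27027} \approx 32.0$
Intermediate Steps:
$C = \frac{27027}{4}$ ($C = \left(- \frac{1}{4}\right) \left(-27027\right) = \frac{27027}{4} \approx 6756.8$)
$y = 158$
$A{\left(g \right)} = -32$ ($A{\left(g \right)} = 8 \left(-4\right) = -32$)
$\frac{1}{C} - A{\left(y \right)} = \frac{1}{\frac{27027}{4}} - -32 = \frac{4}{27027} + 32 = \frac{864868}{27027}$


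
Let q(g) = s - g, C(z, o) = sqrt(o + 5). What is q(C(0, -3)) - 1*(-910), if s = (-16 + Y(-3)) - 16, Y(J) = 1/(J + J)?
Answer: 5267/6 - sqrt(2) ≈ 876.42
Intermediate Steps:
Y(J) = 1/(2*J)
C(z, o) = sqrt(5 + o)
s = -193/6 (s = (-16 + (1/2)/(-3)) - 16 = (-16 + (1/2)*(-1/3)) - 16 = (-16 - 1/6) - 16 = -97/6 - 16 = -193/6 ≈ -32.167)
q(g) = -193/6 - g
q(C(0, -3)) - 1*(-910) = (-193/6 - sqrt(5 - 3)) - 1*(-910) = (-193/6 - sqrt(2)) + 910 = 5267/6 - sqrt(2)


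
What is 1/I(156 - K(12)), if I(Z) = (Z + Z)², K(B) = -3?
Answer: 1/101124 ≈ 9.8888e-6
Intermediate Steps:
I(Z) = 4*Z² (I(Z) = (2*Z)² = 4*Z²)
1/I(156 - K(12)) = 1/(4*(156 - 1*(-3))²) = 1/(4*(156 + 3)²) = 1/(4*159²) = 1/(4*25281) = 1/101124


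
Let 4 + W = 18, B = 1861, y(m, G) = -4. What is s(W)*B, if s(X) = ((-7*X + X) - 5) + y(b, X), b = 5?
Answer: -173073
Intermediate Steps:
W = 14 (W = -4 + 18 = 14)
s(X) = -9 - 6*X (s(X) = ((-7*X + X) - 5) - 4 = (-6*X - 5) - 4 = (-5 - 6*X) - 4 = -9 - 6*X)
s(W)*B = (-9 - 6*14)*1861 = (-9 - 84)*1861 = -93*1861 = -173073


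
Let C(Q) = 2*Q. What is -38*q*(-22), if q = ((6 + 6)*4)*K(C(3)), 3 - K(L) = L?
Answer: -120384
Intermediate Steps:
K(L) = 3 - L
q = -144 (q = ((6 + 6)*4)*(3 - 2*3) = (12*4)*(3 - 1*6) = 48*(3 - 6) = 48*(-3) = -144)
-38*q*(-22) = -38*(-144)*(-22) = 5472*(-22) = -120384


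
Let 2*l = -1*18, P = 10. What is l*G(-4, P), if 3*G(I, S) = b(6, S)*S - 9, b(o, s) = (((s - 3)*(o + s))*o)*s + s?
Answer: -201873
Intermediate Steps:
b(o, s) = s + o*s*(-3 + s)*(o + s) (b(o, s) = (((-3 + s)*(o + s))*o)*s + s = (o*(-3 + s)*(o + s))*s + s = o*s*(-3 + s)*(o + s) + s = s + o*s*(-3 + s)*(o + s))
G(I, S) = -3 + S²*(-107 + 6*S² + 18*S)/3 (G(I, S) = ((S*(1 - 3*6² + 6*S² + S*6² - 3*6*S))*S - 9)/3 = ((S*(1 - 3*36 + 6*S² + S*36 - 18*S))*S - 9)/3 = ((S*(1 - 108 + 6*S² + 36*S - 18*S))*S - 9)/3 = ((S*(-107 + 6*S² + 18*S))*S - 9)/3 = (S²*(-107 + 6*S² + 18*S) - 9)/3 = (-9 + S²*(-107 + 6*S² + 18*S))/3 = -3 + S²*(-107 + 6*S² + 18*S)/3)
l = -9 (l = (-1*18)/2 = (½)*(-18) = -9)
l*G(-4, P) = -9*(-3 + (⅓)*10²*(-107 + 6*10² + 18*10)) = -9*(-3 + (⅓)*100*(-107 + 6*100 + 180)) = -9*(-3 + (⅓)*100*(-107 + 600 + 180)) = -9*(-3 + (⅓)*100*673) = -9*(-3 + 67300/3) = -9*67291/3 = -201873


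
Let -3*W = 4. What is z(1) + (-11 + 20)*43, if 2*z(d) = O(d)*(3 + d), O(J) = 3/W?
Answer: 765/2 ≈ 382.50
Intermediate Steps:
W = -4/3 (W = -⅓*4 = -4/3 ≈ -1.3333)
O(J) = -9/4 (O(J) = 3/(-4/3) = 3*(-¾) = -9/4)
z(d) = -27/8 - 9*d/8 (z(d) = (-9*(3 + d)/4)/2 = (-27/4 - 9*d/4)/2 = -27/8 - 9*d/8)
z(1) + (-11 + 20)*43 = (-27/8 - 9/8*1) + (-11 + 20)*43 = (-27/8 - 9/8) + 9*43 = -9/2 + 387 = 765/2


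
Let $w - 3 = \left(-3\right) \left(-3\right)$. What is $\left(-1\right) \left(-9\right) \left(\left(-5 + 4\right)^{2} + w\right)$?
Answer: $117$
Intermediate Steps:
$w = 12$ ($w = 3 - -9 = 3 + 9 = 12$)
$\left(-1\right) \left(-9\right) \left(\left(-5 + 4\right)^{2} + w\right) = \left(-1\right) \left(-9\right) \left(\left(-5 + 4\right)^{2} + 12\right) = 9 \left(\left(-1\right)^{2} + 12\right) = 9 \left(1 + 12\right) = 9 \cdot 13 = 117$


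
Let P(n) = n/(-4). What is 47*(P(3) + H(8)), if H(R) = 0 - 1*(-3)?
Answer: 423/4 ≈ 105.75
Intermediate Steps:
P(n) = -n/4 (P(n) = n*(-¼) = -n/4)
H(R) = 3 (H(R) = 0 + 3 = 3)
47*(P(3) + H(8)) = 47*(-¼*3 + 3) = 47*(-¾ + 3) = 47*(9/4) = 423/4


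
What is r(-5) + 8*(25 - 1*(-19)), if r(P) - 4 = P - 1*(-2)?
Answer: 353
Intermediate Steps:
r(P) = 6 + P (r(P) = 4 + (P - 1*(-2)) = 4 + (P + 2) = 4 + (2 + P) = 6 + P)
r(-5) + 8*(25 - 1*(-19)) = (6 - 5) + 8*(25 - 1*(-19)) = 1 + 8*(25 + 19) = 1 + 8*44 = 1 + 352 = 353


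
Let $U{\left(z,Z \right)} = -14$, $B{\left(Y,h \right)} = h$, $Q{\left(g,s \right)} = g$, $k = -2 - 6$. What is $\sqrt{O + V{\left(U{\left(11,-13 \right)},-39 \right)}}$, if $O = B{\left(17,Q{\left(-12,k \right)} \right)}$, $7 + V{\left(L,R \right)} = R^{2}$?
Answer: $\sqrt{1502} \approx 38.756$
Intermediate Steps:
$k = -8$ ($k = -2 - 6 = -8$)
$V{\left(L,R \right)} = -7 + R^{2}$
$O = -12$
$\sqrt{O + V{\left(U{\left(11,-13 \right)},-39 \right)}} = \sqrt{-12 - \left(7 - \left(-39\right)^{2}\right)} = \sqrt{-12 + \left(-7 + 1521\right)} = \sqrt{-12 + 1514} = \sqrt{1502}$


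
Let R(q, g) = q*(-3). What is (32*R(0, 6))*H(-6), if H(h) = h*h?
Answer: 0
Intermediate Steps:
R(q, g) = -3*q
H(h) = h**2
(32*R(0, 6))*H(-6) = (32*(-3*0))*(-6)**2 = (32*0)*36 = 0*36 = 0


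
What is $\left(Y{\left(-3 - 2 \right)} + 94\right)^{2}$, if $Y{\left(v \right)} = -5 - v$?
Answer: $8836$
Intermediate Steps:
$\left(Y{\left(-3 - 2 \right)} + 94\right)^{2} = \left(\left(-5 - \left(-3 - 2\right)\right) + 94\right)^{2} = \left(\left(-5 - -5\right) + 94\right)^{2} = \left(\left(-5 + 5\right) + 94\right)^{2} = \left(0 + 94\right)^{2} = 94^{2} = 8836$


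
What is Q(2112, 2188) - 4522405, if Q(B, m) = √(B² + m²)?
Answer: -4522405 + 4*√577993 ≈ -4.5194e+6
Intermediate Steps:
Q(2112, 2188) - 4522405 = √(2112² + 2188²) - 4522405 = √(4460544 + 4787344) - 4522405 = √9247888 - 4522405 = 4*√577993 - 4522405 = -4522405 + 4*√577993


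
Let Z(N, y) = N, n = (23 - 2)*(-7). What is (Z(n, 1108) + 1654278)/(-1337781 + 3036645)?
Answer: 551377/566288 ≈ 0.97367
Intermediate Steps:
n = -147 (n = 21*(-7) = -147)
(Z(n, 1108) + 1654278)/(-1337781 + 3036645) = (-147 + 1654278)/(-1337781 + 3036645) = 1654131/1698864 = 1654131*(1/1698864) = 551377/566288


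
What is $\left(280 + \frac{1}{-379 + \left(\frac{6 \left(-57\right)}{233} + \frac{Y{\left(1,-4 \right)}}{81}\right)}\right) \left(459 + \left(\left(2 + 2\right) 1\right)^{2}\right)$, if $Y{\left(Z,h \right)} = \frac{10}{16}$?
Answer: $\frac{7639898753600}{57443387} \approx 1.33 \cdot 10^{5}$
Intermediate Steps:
$Y{\left(Z,h \right)} = \frac{5}{8}$ ($Y{\left(Z,h \right)} = 10 \cdot \frac{1}{16} = \frac{5}{8}$)
$\left(280 + \frac{1}{-379 + \left(\frac{6 \left(-57\right)}{233} + \frac{Y{\left(1,-4 \right)}}{81}\right)}\right) \left(459 + \left(\left(2 + 2\right) 1\right)^{2}\right) = \left(280 + \frac{1}{-379 + \left(\frac{6 \left(-57\right)}{233} + \frac{5}{8 \cdot 81}\right)}\right) \left(459 + \left(\left(2 + 2\right) 1\right)^{2}\right) = \left(280 + \frac{1}{-379 + \left(\left(-342\right) \frac{1}{233} + \frac{5}{8} \cdot \frac{1}{81}\right)}\right) \left(459 + \left(4 \cdot 1\right)^{2}\right) = \left(280 + \frac{1}{-379 + \left(- \frac{342}{233} + \frac{5}{648}\right)}\right) \left(459 + 4^{2}\right) = \left(280 + \frac{1}{-379 - \frac{220451}{150984}}\right) \left(459 + 16\right) = \left(280 + \frac{1}{- \frac{57443387}{150984}}\right) 475 = \left(280 - \frac{150984}{57443387}\right) 475 = \frac{16083997376}{57443387} \cdot 475 = \frac{7639898753600}{57443387}$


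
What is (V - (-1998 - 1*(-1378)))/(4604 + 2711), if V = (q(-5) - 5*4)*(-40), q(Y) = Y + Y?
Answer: 52/209 ≈ 0.24880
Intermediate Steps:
q(Y) = 2*Y
V = 1200 (V = (2*(-5) - 5*4)*(-40) = (-10 - 20)*(-40) = -30*(-40) = 1200)
(V - (-1998 - 1*(-1378)))/(4604 + 2711) = (1200 - (-1998 - 1*(-1378)))/(4604 + 2711) = (1200 - (-1998 + 1378))/7315 = (1200 - 1*(-620))*(1/7315) = (1200 + 620)*(1/7315) = 1820*(1/7315) = 52/209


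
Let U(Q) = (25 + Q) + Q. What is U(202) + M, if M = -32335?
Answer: -31906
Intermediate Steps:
U(Q) = 25 + 2*Q
U(202) + M = (25 + 2*202) - 32335 = (25 + 404) - 32335 = 429 - 32335 = -31906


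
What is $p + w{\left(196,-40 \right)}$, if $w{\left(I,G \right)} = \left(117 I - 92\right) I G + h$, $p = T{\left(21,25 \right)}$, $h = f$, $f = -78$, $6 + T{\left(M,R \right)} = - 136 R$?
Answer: $-179069084$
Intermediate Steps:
$T{\left(M,R \right)} = -6 - 136 R$
$h = -78$
$p = -3406$ ($p = -6 - 3400 = -3406$)
$w{\left(I,G \right)} = -78 + G I \left(-92 + 117 I\right)$ ($w{\left(I,G \right)} = \left(117 I - 92\right) I G - 78 = \left(-92 + 117 I\right) I G - 78 = I \left(-92 + 117 I\right) G - 78 = G I \left(-92 + 117 I\right) - 78 = -78 + G I \left(-92 + 117 I\right)$)
$p + w{\left(196,-40 \right)} = -3406 - \left(78 - 721280 + 179786880\right) = -3406 + \left(-78 + 721280 + 117 \left(-40\right) 38416\right) = -3406 - 179065678 = -179069084$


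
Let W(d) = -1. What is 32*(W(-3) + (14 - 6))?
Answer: 224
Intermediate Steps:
32*(W(-3) + (14 - 6)) = 32*(-1 + (14 - 6)) = 32*(-1 + 8) = 32*7 = 224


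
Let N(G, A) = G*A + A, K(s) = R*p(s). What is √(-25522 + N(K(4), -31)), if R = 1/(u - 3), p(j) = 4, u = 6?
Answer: 7*I*√4701/3 ≈ 159.98*I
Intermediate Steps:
R = ⅓ (R = 1/(6 - 3) = 1/3 = ⅓ ≈ 0.33333)
K(s) = 4/3 (K(s) = (⅓)*4 = 4/3)
N(G, A) = A + A*G (N(G, A) = A*G + A = A + A*G)
√(-25522 + N(K(4), -31)) = √(-25522 - 31*(1 + 4/3)) = √(-25522 - 31*7/3) = √(-25522 - 217/3) = √(-76783/3) = 7*I*√4701/3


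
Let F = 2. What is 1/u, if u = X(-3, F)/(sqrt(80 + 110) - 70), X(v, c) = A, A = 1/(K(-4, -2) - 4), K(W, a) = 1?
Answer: 210 - 3*sqrt(190) ≈ 168.65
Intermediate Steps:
A = -1/3 (A = 1/(1 - 4) = 1/(-3) = -1/3 ≈ -0.33333)
X(v, c) = -1/3
u = -1/(3*(-70 + sqrt(190))) (u = -1/(3*(sqrt(80 + 110) - 70)) = -1/(3*(sqrt(190) - 70)) = -1/(3*(-70 + sqrt(190))) ≈ 0.0059295)
1/u = 1/(7/1413 + sqrt(190)/14130)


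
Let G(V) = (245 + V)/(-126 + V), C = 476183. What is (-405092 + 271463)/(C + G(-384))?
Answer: -68150790/242853469 ≈ -0.28063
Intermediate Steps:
G(V) = (245 + V)/(-126 + V)
(-405092 + 271463)/(C + G(-384)) = (-405092 + 271463)/(476183 + (245 - 384)/(-126 - 384)) = -133629/(476183 - 139/(-510)) = -133629/(476183 - 1/510*(-139)) = -133629/(476183 + 139/510) = -133629/242853469/510 = -133629*510/242853469 = -68150790/242853469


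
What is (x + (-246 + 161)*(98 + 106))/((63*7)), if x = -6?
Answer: -118/3 ≈ -39.333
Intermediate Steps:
(x + (-246 + 161)*(98 + 106))/((63*7)) = (-6 + (-246 + 161)*(98 + 106))/((63*7)) = (-6 - 85*204)/441 = (-6 - 17340)*(1/441) = -17346*1/441 = -118/3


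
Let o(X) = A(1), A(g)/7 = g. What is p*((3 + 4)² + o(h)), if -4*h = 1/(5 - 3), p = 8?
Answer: 448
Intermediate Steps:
A(g) = 7*g
h = -⅛ (h = -1/(4*(5 - 3)) = -¼/2 = -¼*½ = -⅛ ≈ -0.12500)
o(X) = 7 (o(X) = 7*1 = 7)
p*((3 + 4)² + o(h)) = 8*((3 + 4)² + 7) = 8*(7² + 7) = 8*(49 + 7) = 8*56 = 448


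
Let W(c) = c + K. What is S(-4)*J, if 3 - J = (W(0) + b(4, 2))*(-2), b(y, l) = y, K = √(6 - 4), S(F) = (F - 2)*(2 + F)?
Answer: 132 + 24*√2 ≈ 165.94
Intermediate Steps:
S(F) = (-2 + F)*(2 + F)
K = √2 ≈ 1.4142
W(c) = c + √2
J = 11 + 2*√2 (J = 3 - ((0 + √2) + 4)*(-2) = 3 - (√2 + 4)*(-2) = 3 - (4 + √2)*(-2) = 3 - (-8 - 2*√2) = 3 + (8 + 2*√2) = 11 + 2*√2 ≈ 13.828)
S(-4)*J = (-4 + (-4)²)*(11 + 2*√2) = (-4 + 16)*(11 + 2*√2) = 12*(11 + 2*√2) = 132 + 24*√2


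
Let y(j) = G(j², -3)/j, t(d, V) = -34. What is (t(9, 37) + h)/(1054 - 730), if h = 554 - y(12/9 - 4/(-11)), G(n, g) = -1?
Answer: 29153/18144 ≈ 1.6068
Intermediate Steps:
y(j) = -1/j
h = 31057/56 (h = 554 - (-1)/(12/9 - 4/(-11)) = 554 - (-1)/(12*(⅑) - 4*(-1/11)) = 554 - (-1)/(4/3 + 4/11) = 554 - (-1)/56/33 = 554 - (-1)*33/56 = 554 - 1*(-33/56) = 554 + 33/56 = 31057/56 ≈ 554.59)
(t(9, 37) + h)/(1054 - 730) = (-34 + 31057/56)/(1054 - 730) = (29153/56)/324 = (29153/56)*(1/324) = 29153/18144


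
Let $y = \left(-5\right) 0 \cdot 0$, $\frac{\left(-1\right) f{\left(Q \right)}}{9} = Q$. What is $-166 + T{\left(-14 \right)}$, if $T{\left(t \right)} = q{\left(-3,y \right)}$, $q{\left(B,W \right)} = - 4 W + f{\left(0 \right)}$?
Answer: $-166$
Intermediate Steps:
$f{\left(Q \right)} = - 9 Q$
$y = 0$ ($y = 0 \cdot 0 = 0$)
$q{\left(B,W \right)} = - 4 W$ ($q{\left(B,W \right)} = - 4 W - 0 = - 4 W + 0 = - 4 W$)
$T{\left(t \right)} = 0$ ($T{\left(t \right)} = \left(-4\right) 0 = 0$)
$-166 + T{\left(-14 \right)} = -166 + 0 = -166$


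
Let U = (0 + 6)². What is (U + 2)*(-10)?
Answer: -380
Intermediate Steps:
U = 36 (U = 6² = 36)
(U + 2)*(-10) = (36 + 2)*(-10) = 38*(-10) = -380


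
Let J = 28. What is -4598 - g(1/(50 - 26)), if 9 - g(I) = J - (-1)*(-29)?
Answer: -4608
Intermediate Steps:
g(I) = 10 (g(I) = 9 - (28 - (-1)*(-29)) = 9 - (28 - 1*29) = 9 - (28 - 29) = 9 - 1*(-1) = 9 + 1 = 10)
-4598 - g(1/(50 - 26)) = -4598 - 1*10 = -4598 - 10 = -4608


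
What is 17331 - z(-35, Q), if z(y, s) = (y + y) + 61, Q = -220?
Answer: 17340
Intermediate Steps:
z(y, s) = 61 + 2*y (z(y, s) = 2*y + 61 = 61 + 2*y)
17331 - z(-35, Q) = 17331 - (61 + 2*(-35)) = 17331 - (61 - 70) = 17331 - 1*(-9) = 17331 + 9 = 17340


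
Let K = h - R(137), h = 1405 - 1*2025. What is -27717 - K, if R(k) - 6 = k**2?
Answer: -8322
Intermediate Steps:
R(k) = 6 + k**2
h = -620 (h = 1405 - 2025 = -620)
K = -19395 (K = -620 - (6 + 137**2) = -620 - (6 + 18769) = -620 - 1*18775 = -620 - 18775 = -19395)
-27717 - K = -27717 - 1*(-19395) = -27717 + 19395 = -8322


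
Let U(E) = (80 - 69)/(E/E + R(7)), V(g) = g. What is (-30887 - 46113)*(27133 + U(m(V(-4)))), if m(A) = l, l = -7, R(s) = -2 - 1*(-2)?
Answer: -2090088000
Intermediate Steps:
R(s) = 0 (R(s) = -2 + 2 = 0)
m(A) = -7
U(E) = 11 (U(E) = (80 - 69)/(E/E + 0) = 11/(1 + 0) = 11/1 = 11*1 = 11)
(-30887 - 46113)*(27133 + U(m(V(-4)))) = (-30887 - 46113)*(27133 + 11) = -77000*27144 = -2090088000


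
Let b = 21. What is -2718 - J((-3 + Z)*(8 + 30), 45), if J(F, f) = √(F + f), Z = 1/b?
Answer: -2718 - I*√29631/21 ≈ -2718.0 - 8.197*I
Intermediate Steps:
Z = 1/21 ≈ 0.047619
-2718 - J((-3 + Z)*(8 + 30), 45) = -2718 - √((-3 + 1/21)*(8 + 30) + 45) = -2718 - √(-62/21*38 + 45) = -2718 - √(-2356/21 + 45) = -2718 - √(-1411/21) = -2718 - I*√29631/21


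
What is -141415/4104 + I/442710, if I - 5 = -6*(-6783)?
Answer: -3468821641/100937880 ≈ -34.366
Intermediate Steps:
I = 40703 (I = 5 - 6*(-6783) = 5 + 40698 = 40703)
-141415/4104 + I/442710 = -141415/4104 + 40703/442710 = -3468821641/100937880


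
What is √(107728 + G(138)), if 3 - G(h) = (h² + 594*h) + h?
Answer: √6577 ≈ 81.099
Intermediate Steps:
G(h) = 3 - h² - 595*h (G(h) = 3 - ((h² + 594*h) + h) = 3 - (h² + 595*h) = 3 + (-h² - 595*h) = 3 - h² - 595*h)
√(107728 + G(138)) = √(107728 + (3 - 1*138² - 595*138)) = √(107728 + (3 - 1*19044 - 82110)) = √(107728 + (3 - 19044 - 82110)) = √(107728 - 101151) = √6577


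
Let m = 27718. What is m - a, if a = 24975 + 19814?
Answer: -17071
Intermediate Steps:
a = 44789
m - a = 27718 - 1*44789 = 27718 - 44789 = -17071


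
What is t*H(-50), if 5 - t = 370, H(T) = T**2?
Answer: -912500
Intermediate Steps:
t = -365 (t = 5 - 1*370 = 5 - 370 = -365)
t*H(-50) = -365*(-50)**2 = -365*2500 = -912500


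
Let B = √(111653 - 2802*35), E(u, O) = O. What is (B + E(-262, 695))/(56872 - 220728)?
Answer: -695/163856 - 17*√47/163856 ≈ -0.0049528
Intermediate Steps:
B = 17*√47 (B = √(111653 - 98070) = √13583 = 17*√47 ≈ 116.55)
(B + E(-262, 695))/(56872 - 220728) = (17*√47 + 695)/(56872 - 220728) = (695 + 17*√47)/(-163856) = (695 + 17*√47)*(-1/163856) = -695/163856 - 17*√47/163856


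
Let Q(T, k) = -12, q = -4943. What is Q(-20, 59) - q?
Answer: 4931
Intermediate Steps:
Q(-20, 59) - q = -12 - 1*(-4943) = -12 + 4943 = 4931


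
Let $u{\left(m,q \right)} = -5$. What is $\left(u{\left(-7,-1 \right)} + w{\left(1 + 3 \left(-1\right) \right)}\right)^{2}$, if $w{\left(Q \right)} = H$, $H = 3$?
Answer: $4$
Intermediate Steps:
$w{\left(Q \right)} = 3$
$\left(u{\left(-7,-1 \right)} + w{\left(1 + 3 \left(-1\right) \right)}\right)^{2} = \left(-5 + 3\right)^{2} = \left(-2\right)^{2} = 4$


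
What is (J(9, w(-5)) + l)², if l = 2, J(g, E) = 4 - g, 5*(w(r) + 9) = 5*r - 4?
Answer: 9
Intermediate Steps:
w(r) = -49/5 + r (w(r) = -9 + (5*r - 4)/5 = -9 + (-4 + 5*r)/5 = -9 + (-⅘ + r) = -49/5 + r)
(J(9, w(-5)) + l)² = ((4 - 1*9) + 2)² = ((4 - 9) + 2)² = (-5 + 2)² = (-3)² = 9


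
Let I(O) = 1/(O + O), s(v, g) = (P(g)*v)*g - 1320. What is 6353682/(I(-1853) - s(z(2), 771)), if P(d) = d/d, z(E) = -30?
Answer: 23546745492/90611699 ≈ 259.86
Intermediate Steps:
P(d) = 1
s(v, g) = -1320 + g*v (s(v, g) = (1*v)*g - 1320 = v*g - 1320 = g*v - 1320 = -1320 + g*v)
I(O) = 1/(2*O)
6353682/(I(-1853) - s(z(2), 771)) = 6353682/((½)/(-1853) - (-1320 + 771*(-30))) = 6353682/((½)*(-1/1853) - (-1320 - 23130)) = 6353682/(-1/3706 - 1*(-24450)) = 6353682/(-1/3706 + 24450) = 6353682/(90611699/3706) = 6353682*(3706/90611699) = 23546745492/90611699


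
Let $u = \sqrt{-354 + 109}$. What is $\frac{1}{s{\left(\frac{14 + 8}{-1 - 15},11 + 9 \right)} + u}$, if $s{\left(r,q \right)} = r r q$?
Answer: $\frac{1936}{85749} - \frac{1792 i \sqrt{5}}{428745} \approx 0.022578 - 0.009346 i$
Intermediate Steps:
$s{\left(r,q \right)} = q r^{2}$ ($s{\left(r,q \right)} = r^{2} q = q r^{2}$)
$u = 7 i \sqrt{5}$ ($u = \sqrt{-245} = 7 i \sqrt{5} \approx 15.652 i$)
$\frac{1}{s{\left(\frac{14 + 8}{-1 - 15},11 + 9 \right)} + u} = \frac{1}{\left(11 + 9\right) \left(\frac{14 + 8}{-1 - 15}\right)^{2} + 7 i \sqrt{5}} = \frac{1}{20 \left(\frac{22}{-16}\right)^{2} + 7 i \sqrt{5}} = \frac{1}{20 \left(22 \left(- \frac{1}{16}\right)\right)^{2} + 7 i \sqrt{5}} = \frac{1}{20 \left(- \frac{11}{8}\right)^{2} + 7 i \sqrt{5}} = \frac{1}{20 \cdot \frac{121}{64} + 7 i \sqrt{5}} = \frac{1}{\frac{605}{16} + 7 i \sqrt{5}}$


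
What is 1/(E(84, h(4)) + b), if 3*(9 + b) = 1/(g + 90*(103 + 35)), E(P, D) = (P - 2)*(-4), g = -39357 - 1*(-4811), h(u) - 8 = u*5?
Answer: -66378/22369387 ≈ -0.0029674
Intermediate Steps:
h(u) = 8 + 5*u (h(u) = 8 + u*5 = 8 + 5*u)
g = -34546 (g = -39357 + 4811 = -34546)
E(P, D) = 8 - 4*P (E(P, D) = (-2 + P)*(-4) = 8 - 4*P)
b = -597403/66378 (b = -9 + 1/(3*(-34546 + 90*(103 + 35))) = -9 + 1/(3*(-34546 + 90*138)) = -9 + 1/(3*(-34546 + 12420)) = -9 + (⅓)/(-22126) = -9 + (⅓)*(-1/22126) = -9 - 1/66378 = -597403/66378 ≈ -9.0000)
1/(E(84, h(4)) + b) = 1/((8 - 4*84) - 597403/66378) = 1/((8 - 336) - 597403/66378) = 1/(-328 - 597403/66378) = 1/(-22369387/66378) = -66378/22369387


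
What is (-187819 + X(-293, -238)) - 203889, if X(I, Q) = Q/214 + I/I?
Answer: -41912768/107 ≈ -3.9171e+5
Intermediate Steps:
X(I, Q) = 1 + Q/214 (X(I, Q) = Q*(1/214) + 1 = Q/214 + 1 = 1 + Q/214)
(-187819 + X(-293, -238)) - 203889 = (-187819 + (1 + (1/214)*(-238))) - 203889 = (-187819 + (1 - 119/107)) - 203889 = (-187819 - 12/107) - 203889 = -20096645/107 - 203889 = -41912768/107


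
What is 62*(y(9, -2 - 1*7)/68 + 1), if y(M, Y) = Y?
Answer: 1829/34 ≈ 53.794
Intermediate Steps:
62*(y(9, -2 - 1*7)/68 + 1) = 62*((-2 - 1*7)/68 + 1) = 62*((-2 - 7)*(1/68) + 1) = 62*(-9*1/68 + 1) = 62*(-9/68 + 1) = 62*(59/68) = 1829/34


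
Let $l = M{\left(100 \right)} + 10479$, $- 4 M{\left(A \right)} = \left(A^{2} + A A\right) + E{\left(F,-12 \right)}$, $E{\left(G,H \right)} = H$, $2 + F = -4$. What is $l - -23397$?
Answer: $28879$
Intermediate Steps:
$F = -6$ ($F = -2 - 4 = -6$)
$M{\left(A \right)} = 3 - \frac{A^{2}}{2}$ ($M{\left(A \right)} = - \frac{\left(A^{2} + A A\right) - 12}{4} = - \frac{\left(A^{2} + A^{2}\right) - 12}{4} = - \frac{2 A^{2} - 12}{4} = - \frac{-12 + 2 A^{2}}{4} = 3 - \frac{A^{2}}{2}$)
$l = 5482$ ($l = \left(3 - \frac{100^{2}}{2}\right) + 10479 = \left(3 - 5000\right) + 10479 = -4997 + 10479 = 5482$)
$l - -23397 = 5482 - -23397 = 5482 + 23397 = 28879$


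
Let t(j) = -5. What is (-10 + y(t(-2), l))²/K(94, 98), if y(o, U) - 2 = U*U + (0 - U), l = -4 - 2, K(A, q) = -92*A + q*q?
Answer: 289/239 ≈ 1.2092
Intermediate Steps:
K(A, q) = q² - 92*A (K(A, q) = -92*A + q² = q² - 92*A)
l = -6
y(o, U) = 2 + U² - U (y(o, U) = 2 + (U*U + (0 - U)) = 2 + (U² - U) = 2 + U² - U)
(-10 + y(t(-2), l))²/K(94, 98) = (-10 + (2 + (-6)² - 1*(-6)))²/(98² - 92*94) = (-10 + (2 + 36 + 6))²/(9604 - 8648) = (-10 + 44)²/956 = 34²*(1/956) = 1156*(1/956) = 289/239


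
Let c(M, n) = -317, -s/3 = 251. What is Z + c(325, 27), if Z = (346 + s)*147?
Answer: -60146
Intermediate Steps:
s = -753 (s = -3*251 = -753)
Z = -59829 (Z = (346 - 753)*147 = -407*147 = -59829)
Z + c(325, 27) = -59829 - 317 = -60146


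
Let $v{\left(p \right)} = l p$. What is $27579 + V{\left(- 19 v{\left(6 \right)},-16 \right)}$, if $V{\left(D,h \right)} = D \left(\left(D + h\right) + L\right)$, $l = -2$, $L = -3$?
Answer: $75231$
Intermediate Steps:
$v{\left(p \right)} = - 2 p$
$V{\left(D,h \right)} = D \left(-3 + D + h\right)$ ($V{\left(D,h \right)} = D \left(\left(D + h\right) - 3\right) = D \left(-3 + D + h\right)$)
$27579 + V{\left(- 19 v{\left(6 \right)},-16 \right)} = 27579 + - 19 \left(\left(-2\right) 6\right) \left(-3 - 19 \left(\left(-2\right) 6\right) - 16\right) = 27579 + \left(-19\right) \left(-12\right) \left(-3 - -228 - 16\right) = 27579 + 228 \left(-3 + 228 - 16\right) = 27579 + 228 \cdot 209 = 27579 + 47652 = 75231$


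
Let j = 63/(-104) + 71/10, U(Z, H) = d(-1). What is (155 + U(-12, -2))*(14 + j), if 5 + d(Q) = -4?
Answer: 777961/260 ≈ 2992.2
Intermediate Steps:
d(Q) = -9 (d(Q) = -5 - 4 = -9)
U(Z, H) = -9
j = 3377/520 (j = 63*(-1/104) + 71*(⅒) = -63/104 + 71/10 = 3377/520 ≈ 6.4942)
(155 + U(-12, -2))*(14 + j) = (155 - 9)*(14 + 3377/520) = 146*(10657/520) = 777961/260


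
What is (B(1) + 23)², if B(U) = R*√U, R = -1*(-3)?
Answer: 676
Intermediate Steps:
R = 3
B(U) = 3*√U
(B(1) + 23)² = (3*√1 + 23)² = (3*1 + 23)² = (3 + 23)² = 26² = 676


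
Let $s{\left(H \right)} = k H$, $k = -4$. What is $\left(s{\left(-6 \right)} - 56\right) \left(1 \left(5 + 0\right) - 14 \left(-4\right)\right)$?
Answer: $-1952$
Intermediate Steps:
$s{\left(H \right)} = - 4 H$
$\left(s{\left(-6 \right)} - 56\right) \left(1 \left(5 + 0\right) - 14 \left(-4\right)\right) = \left(\left(-4\right) \left(-6\right) - 56\right) \left(1 \left(5 + 0\right) - 14 \left(-4\right)\right) = \left(24 - 56\right) \left(1 \cdot 5 - -56\right) = - 32 \left(5 + 56\right) = \left(-32\right) 61 = -1952$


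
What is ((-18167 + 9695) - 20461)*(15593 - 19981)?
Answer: 126958004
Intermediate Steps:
((-18167 + 9695) - 20461)*(15593 - 19981) = (-8472 - 20461)*(-4388) = -28933*(-4388) = 126958004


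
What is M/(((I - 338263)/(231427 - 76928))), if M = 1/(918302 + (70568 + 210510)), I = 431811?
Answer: 154499/112199600240 ≈ 1.3770e-6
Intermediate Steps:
M = 1/1199380 (M = 1/(918302 + 281078) = 1/1199380 ≈ 8.3376e-7)
M/(((I - 338263)/(231427 - 76928))) = 1/(1199380*(((431811 - 338263)/(231427 - 76928)))) = 1/(1199380*((93548/154499))) = 1/(1199380*((93548*(1/154499)))) = 1/(1199380*(93548/154499)) = (1/1199380)*(154499/93548) = 154499/112199600240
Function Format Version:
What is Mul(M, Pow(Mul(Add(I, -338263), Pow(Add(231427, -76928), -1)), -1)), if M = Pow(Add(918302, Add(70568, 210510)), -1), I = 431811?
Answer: Rational(154499, 112199600240) ≈ 1.3770e-6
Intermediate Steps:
M = Rational(1, 1199380) (M = Pow(Add(918302, 281078), -1) = Pow(1199380, -1) = Rational(1, 1199380) ≈ 8.3376e-7)
Mul(M, Pow(Mul(Add(I, -338263), Pow(Add(231427, -76928), -1)), -1)) = Mul(Rational(1, 1199380), Pow(Mul(Add(431811, -338263), Pow(Add(231427, -76928), -1)), -1)) = Mul(Rational(1, 1199380), Pow(Mul(93548, Pow(154499, -1)), -1)) = Mul(Rational(1, 1199380), Pow(Mul(93548, Rational(1, 154499)), -1)) = Mul(Rational(1, 1199380), Pow(Rational(93548, 154499), -1)) = Mul(Rational(1, 1199380), Rational(154499, 93548)) = Rational(154499, 112199600240)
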